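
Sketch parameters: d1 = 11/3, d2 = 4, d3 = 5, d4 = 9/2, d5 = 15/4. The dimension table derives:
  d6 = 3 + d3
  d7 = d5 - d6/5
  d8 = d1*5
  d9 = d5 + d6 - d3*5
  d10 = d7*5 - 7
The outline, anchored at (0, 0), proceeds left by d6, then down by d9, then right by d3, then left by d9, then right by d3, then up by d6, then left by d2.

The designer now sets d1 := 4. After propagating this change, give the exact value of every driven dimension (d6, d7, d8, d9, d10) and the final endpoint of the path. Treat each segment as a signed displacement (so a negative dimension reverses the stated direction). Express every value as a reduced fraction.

d6 = 8
d7 = 43/20
d8 = 20
d9 = -53/4
d10 = 15/4
endpoint = (45/4, 85/4)

Apply edit: d1 := 4
  d6 = 3 + d3 = 8
  d7 = d5 - d6/5 = 43/20
  d8 = d1*5 = 20
  d9 = d5 + d6 - d3*5 = -53/4
  d10 = d7*5 - 7 = 15/4
Walk from origin (0, 0):
  seg 1: left by d6 = 8 → (-8, 0)
  seg 2: down by d9 = -53/4 → (-8, 53/4)
  seg 3: right by d3 = 5 → (-3, 53/4)
  seg 4: left by d9 = -53/4 → (41/4, 53/4)
  seg 5: right by d3 = 5 → (61/4, 53/4)
  seg 6: up by d6 = 8 → (61/4, 85/4)
  seg 7: left by d2 = 4 → (45/4, 85/4)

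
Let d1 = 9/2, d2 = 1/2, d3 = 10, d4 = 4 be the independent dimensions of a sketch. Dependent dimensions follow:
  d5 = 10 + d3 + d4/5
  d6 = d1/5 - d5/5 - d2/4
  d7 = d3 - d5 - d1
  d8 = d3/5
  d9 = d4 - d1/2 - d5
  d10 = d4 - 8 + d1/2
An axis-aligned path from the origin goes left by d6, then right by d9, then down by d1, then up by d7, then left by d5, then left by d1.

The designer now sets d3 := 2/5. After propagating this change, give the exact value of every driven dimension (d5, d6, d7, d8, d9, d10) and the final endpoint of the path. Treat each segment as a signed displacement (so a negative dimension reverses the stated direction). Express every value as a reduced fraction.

Apply edit: d3 := 2/5
  d5 = 10 + d3 + d4/5 = 56/5
  d6 = d1/5 - d5/5 - d2/4 = -293/200
  d7 = d3 - d5 - d1 = -153/10
  d8 = d3/5 = 2/25
  d9 = d4 - d1/2 - d5 = -189/20
  d10 = d4 - 8 + d1/2 = -7/4
Walk from origin (0, 0):
  seg 1: left by d6 = -293/200 → (293/200, 0)
  seg 2: right by d9 = -189/20 → (-1597/200, 0)
  seg 3: down by d1 = 9/2 → (-1597/200, -9/2)
  seg 4: up by d7 = -153/10 → (-1597/200, -99/5)
  seg 5: left by d5 = 56/5 → (-3837/200, -99/5)
  seg 6: left by d1 = 9/2 → (-4737/200, -99/5)

d5 = 56/5
d6 = -293/200
d7 = -153/10
d8 = 2/25
d9 = -189/20
d10 = -7/4
endpoint = (-4737/200, -99/5)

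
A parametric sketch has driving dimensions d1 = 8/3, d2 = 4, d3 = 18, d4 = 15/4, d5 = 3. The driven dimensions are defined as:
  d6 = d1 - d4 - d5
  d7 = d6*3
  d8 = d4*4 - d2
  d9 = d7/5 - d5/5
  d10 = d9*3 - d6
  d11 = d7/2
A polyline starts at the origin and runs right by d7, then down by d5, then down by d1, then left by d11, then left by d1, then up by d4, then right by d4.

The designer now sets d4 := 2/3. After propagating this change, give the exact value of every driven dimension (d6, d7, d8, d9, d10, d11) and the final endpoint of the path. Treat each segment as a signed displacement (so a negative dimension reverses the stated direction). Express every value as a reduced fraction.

d6 = -1
d7 = -3
d8 = -4/3
d9 = -6/5
d10 = -13/5
d11 = -3/2
endpoint = (-7/2, -5)

Apply edit: d4 := 2/3
  d6 = d1 - d4 - d5 = -1
  d7 = d6*3 = -3
  d8 = d4*4 - d2 = -4/3
  d9 = d7/5 - d5/5 = -6/5
  d10 = d9*3 - d6 = -13/5
  d11 = d7/2 = -3/2
Walk from origin (0, 0):
  seg 1: right by d7 = -3 → (-3, 0)
  seg 2: down by d5 = 3 → (-3, -3)
  seg 3: down by d1 = 8/3 → (-3, -17/3)
  seg 4: left by d11 = -3/2 → (-3/2, -17/3)
  seg 5: left by d1 = 8/3 → (-25/6, -17/3)
  seg 6: up by d4 = 2/3 → (-25/6, -5)
  seg 7: right by d4 = 2/3 → (-7/2, -5)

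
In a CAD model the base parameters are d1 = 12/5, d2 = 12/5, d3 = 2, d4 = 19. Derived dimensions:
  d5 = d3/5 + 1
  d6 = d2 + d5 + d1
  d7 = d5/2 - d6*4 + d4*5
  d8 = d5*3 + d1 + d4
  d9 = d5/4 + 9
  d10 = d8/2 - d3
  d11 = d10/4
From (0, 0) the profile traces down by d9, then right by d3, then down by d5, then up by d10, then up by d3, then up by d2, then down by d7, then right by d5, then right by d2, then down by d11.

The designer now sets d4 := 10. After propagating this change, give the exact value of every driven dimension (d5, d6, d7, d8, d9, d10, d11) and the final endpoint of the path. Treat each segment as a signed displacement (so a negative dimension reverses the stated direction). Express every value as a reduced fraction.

d5 = 7/5
d6 = 31/5
d7 = 259/10
d8 = 83/5
d9 = 187/20
d10 = 63/10
d11 = 63/40
endpoint = (29/5, -1101/40)

Apply edit: d4 := 10
  d5 = d3/5 + 1 = 7/5
  d6 = d2 + d5 + d1 = 31/5
  d7 = d5/2 - d6*4 + d4*5 = 259/10
  d8 = d5*3 + d1 + d4 = 83/5
  d9 = d5/4 + 9 = 187/20
  d10 = d8/2 - d3 = 63/10
  d11 = d10/4 = 63/40
Walk from origin (0, 0):
  seg 1: down by d9 = 187/20 → (0, -187/20)
  seg 2: right by d3 = 2 → (2, -187/20)
  seg 3: down by d5 = 7/5 → (2, -43/4)
  seg 4: up by d10 = 63/10 → (2, -89/20)
  seg 5: up by d3 = 2 → (2, -49/20)
  seg 6: up by d2 = 12/5 → (2, -1/20)
  seg 7: down by d7 = 259/10 → (2, -519/20)
  seg 8: right by d5 = 7/5 → (17/5, -519/20)
  seg 9: right by d2 = 12/5 → (29/5, -519/20)
  seg 10: down by d11 = 63/40 → (29/5, -1101/40)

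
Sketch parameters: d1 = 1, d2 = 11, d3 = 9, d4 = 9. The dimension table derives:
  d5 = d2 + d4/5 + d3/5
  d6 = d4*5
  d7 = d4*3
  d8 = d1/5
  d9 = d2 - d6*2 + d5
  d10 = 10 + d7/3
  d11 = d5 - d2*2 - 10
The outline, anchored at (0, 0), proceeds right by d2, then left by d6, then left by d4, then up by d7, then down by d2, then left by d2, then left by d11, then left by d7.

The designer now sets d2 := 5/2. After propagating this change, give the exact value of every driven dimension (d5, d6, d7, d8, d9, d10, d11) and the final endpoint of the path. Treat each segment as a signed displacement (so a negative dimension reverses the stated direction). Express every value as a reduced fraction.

Apply edit: d2 := 5/2
  d5 = d2 + d4/5 + d3/5 = 61/10
  d6 = d4*5 = 45
  d7 = d4*3 = 27
  d8 = d1/5 = 1/5
  d9 = d2 - d6*2 + d5 = -407/5
  d10 = 10 + d7/3 = 19
  d11 = d5 - d2*2 - 10 = -89/10
Walk from origin (0, 0):
  seg 1: right by d2 = 5/2 → (5/2, 0)
  seg 2: left by d6 = 45 → (-85/2, 0)
  seg 3: left by d4 = 9 → (-103/2, 0)
  seg 4: up by d7 = 27 → (-103/2, 27)
  seg 5: down by d2 = 5/2 → (-103/2, 49/2)
  seg 6: left by d2 = 5/2 → (-54, 49/2)
  seg 7: left by d11 = -89/10 → (-451/10, 49/2)
  seg 8: left by d7 = 27 → (-721/10, 49/2)

d5 = 61/10
d6 = 45
d7 = 27
d8 = 1/5
d9 = -407/5
d10 = 19
d11 = -89/10
endpoint = (-721/10, 49/2)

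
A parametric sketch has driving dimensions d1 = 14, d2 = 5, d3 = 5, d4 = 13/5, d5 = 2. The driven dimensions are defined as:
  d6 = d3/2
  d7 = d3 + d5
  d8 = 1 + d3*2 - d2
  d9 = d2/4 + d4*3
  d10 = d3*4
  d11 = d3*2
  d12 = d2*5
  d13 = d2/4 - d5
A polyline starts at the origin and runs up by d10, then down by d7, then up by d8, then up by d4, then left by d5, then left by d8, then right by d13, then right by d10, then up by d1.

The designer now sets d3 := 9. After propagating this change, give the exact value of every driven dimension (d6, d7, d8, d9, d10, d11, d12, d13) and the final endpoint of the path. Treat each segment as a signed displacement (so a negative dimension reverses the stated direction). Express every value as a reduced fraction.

Apply edit: d3 := 9
  d6 = d3/2 = 9/2
  d7 = d3 + d5 = 11
  d8 = 1 + d3*2 - d2 = 14
  d9 = d2/4 + d4*3 = 181/20
  d10 = d3*4 = 36
  d11 = d3*2 = 18
  d12 = d2*5 = 25
  d13 = d2/4 - d5 = -3/4
Walk from origin (0, 0):
  seg 1: up by d10 = 36 → (0, 36)
  seg 2: down by d7 = 11 → (0, 25)
  seg 3: up by d8 = 14 → (0, 39)
  seg 4: up by d4 = 13/5 → (0, 208/5)
  seg 5: left by d5 = 2 → (-2, 208/5)
  seg 6: left by d8 = 14 → (-16, 208/5)
  seg 7: right by d13 = -3/4 → (-67/4, 208/5)
  seg 8: right by d10 = 36 → (77/4, 208/5)
  seg 9: up by d1 = 14 → (77/4, 278/5)

d6 = 9/2
d7 = 11
d8 = 14
d9 = 181/20
d10 = 36
d11 = 18
d12 = 25
d13 = -3/4
endpoint = (77/4, 278/5)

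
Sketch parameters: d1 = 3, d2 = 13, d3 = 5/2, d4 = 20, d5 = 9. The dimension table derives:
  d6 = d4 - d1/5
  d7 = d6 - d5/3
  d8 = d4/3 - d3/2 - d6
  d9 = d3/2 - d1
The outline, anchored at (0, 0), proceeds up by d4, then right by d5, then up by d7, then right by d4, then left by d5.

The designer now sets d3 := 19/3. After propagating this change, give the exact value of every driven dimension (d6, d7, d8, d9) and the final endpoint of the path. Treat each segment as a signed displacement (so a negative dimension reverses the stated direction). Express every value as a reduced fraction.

d6 = 97/5
d7 = 82/5
d8 = -159/10
d9 = 1/6
endpoint = (20, 182/5)

Apply edit: d3 := 19/3
  d6 = d4 - d1/5 = 97/5
  d7 = d6 - d5/3 = 82/5
  d8 = d4/3 - d3/2 - d6 = -159/10
  d9 = d3/2 - d1 = 1/6
Walk from origin (0, 0):
  seg 1: up by d4 = 20 → (0, 20)
  seg 2: right by d5 = 9 → (9, 20)
  seg 3: up by d7 = 82/5 → (9, 182/5)
  seg 4: right by d4 = 20 → (29, 182/5)
  seg 5: left by d5 = 9 → (20, 182/5)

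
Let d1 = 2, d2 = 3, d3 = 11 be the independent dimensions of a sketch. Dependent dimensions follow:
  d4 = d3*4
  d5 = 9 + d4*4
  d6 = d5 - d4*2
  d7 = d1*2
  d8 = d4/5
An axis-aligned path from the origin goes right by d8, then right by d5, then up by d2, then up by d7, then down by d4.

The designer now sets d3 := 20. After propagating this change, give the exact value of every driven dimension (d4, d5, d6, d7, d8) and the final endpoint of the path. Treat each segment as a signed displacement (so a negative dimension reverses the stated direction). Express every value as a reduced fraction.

Apply edit: d3 := 20
  d4 = d3*4 = 80
  d5 = 9 + d4*4 = 329
  d6 = d5 - d4*2 = 169
  d7 = d1*2 = 4
  d8 = d4/5 = 16
Walk from origin (0, 0):
  seg 1: right by d8 = 16 → (16, 0)
  seg 2: right by d5 = 329 → (345, 0)
  seg 3: up by d2 = 3 → (345, 3)
  seg 4: up by d7 = 4 → (345, 7)
  seg 5: down by d4 = 80 → (345, -73)

d4 = 80
d5 = 329
d6 = 169
d7 = 4
d8 = 16
endpoint = (345, -73)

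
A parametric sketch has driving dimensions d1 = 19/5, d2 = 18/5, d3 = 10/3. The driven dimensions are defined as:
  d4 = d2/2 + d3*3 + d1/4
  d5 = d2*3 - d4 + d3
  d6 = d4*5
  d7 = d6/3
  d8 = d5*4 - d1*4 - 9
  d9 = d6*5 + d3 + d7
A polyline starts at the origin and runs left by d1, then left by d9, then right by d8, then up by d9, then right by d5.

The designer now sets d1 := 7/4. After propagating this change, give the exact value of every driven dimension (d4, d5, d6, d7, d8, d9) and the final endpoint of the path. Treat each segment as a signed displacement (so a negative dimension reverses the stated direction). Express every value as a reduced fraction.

Apply edit: d1 := 7/4
  d4 = d2/2 + d3*3 + d1/4 = 979/80
  d5 = d2*3 - d4 + d3 = 91/48
  d6 = d4*5 = 979/16
  d7 = d6/3 = 979/48
  d8 = d5*4 - d1*4 - 9 = -101/12
  d9 = d6*5 + d3 + d7 = 989/3
Walk from origin (0, 0):
  seg 1: left by d1 = 7/4 → (-7/4, 0)
  seg 2: left by d9 = 989/3 → (-3977/12, 0)
  seg 3: right by d8 = -101/12 → (-2039/6, 0)
  seg 4: up by d9 = 989/3 → (-2039/6, 989/3)
  seg 5: right by d5 = 91/48 → (-5407/16, 989/3)

d4 = 979/80
d5 = 91/48
d6 = 979/16
d7 = 979/48
d8 = -101/12
d9 = 989/3
endpoint = (-5407/16, 989/3)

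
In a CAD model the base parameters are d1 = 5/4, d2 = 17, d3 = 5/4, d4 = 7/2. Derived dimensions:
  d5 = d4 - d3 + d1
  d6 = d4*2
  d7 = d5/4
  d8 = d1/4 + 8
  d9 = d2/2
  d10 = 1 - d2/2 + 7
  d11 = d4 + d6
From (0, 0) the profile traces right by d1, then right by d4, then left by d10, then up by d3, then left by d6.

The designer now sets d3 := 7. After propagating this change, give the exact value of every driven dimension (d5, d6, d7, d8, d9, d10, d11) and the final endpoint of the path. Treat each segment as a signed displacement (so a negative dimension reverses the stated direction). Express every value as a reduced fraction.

Apply edit: d3 := 7
  d5 = d4 - d3 + d1 = -9/4
  d6 = d4*2 = 7
  d7 = d5/4 = -9/16
  d8 = d1/4 + 8 = 133/16
  d9 = d2/2 = 17/2
  d10 = 1 - d2/2 + 7 = -1/2
  d11 = d4 + d6 = 21/2
Walk from origin (0, 0):
  seg 1: right by d1 = 5/4 → (5/4, 0)
  seg 2: right by d4 = 7/2 → (19/4, 0)
  seg 3: left by d10 = -1/2 → (21/4, 0)
  seg 4: up by d3 = 7 → (21/4, 7)
  seg 5: left by d6 = 7 → (-7/4, 7)

d5 = -9/4
d6 = 7
d7 = -9/16
d8 = 133/16
d9 = 17/2
d10 = -1/2
d11 = 21/2
endpoint = (-7/4, 7)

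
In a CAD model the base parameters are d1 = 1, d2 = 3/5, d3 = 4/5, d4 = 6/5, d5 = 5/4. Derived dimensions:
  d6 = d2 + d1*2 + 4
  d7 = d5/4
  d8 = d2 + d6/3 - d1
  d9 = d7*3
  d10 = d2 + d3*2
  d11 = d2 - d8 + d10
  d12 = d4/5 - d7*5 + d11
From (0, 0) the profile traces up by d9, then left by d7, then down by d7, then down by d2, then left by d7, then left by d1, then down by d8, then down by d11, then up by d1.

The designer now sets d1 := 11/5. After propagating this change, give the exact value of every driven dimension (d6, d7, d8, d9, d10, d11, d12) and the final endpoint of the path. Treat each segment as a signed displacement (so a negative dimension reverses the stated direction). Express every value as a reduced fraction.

d6 = 9
d7 = 5/16
d8 = 7/5
d9 = 15/16
d10 = 11/5
d11 = 7/5
d12 = 31/400
endpoint = (-113/40, -23/40)

Apply edit: d1 := 11/5
  d6 = d2 + d1*2 + 4 = 9
  d7 = d5/4 = 5/16
  d8 = d2 + d6/3 - d1 = 7/5
  d9 = d7*3 = 15/16
  d10 = d2 + d3*2 = 11/5
  d11 = d2 - d8 + d10 = 7/5
  d12 = d4/5 - d7*5 + d11 = 31/400
Walk from origin (0, 0):
  seg 1: up by d9 = 15/16 → (0, 15/16)
  seg 2: left by d7 = 5/16 → (-5/16, 15/16)
  seg 3: down by d7 = 5/16 → (-5/16, 5/8)
  seg 4: down by d2 = 3/5 → (-5/16, 1/40)
  seg 5: left by d7 = 5/16 → (-5/8, 1/40)
  seg 6: left by d1 = 11/5 → (-113/40, 1/40)
  seg 7: down by d8 = 7/5 → (-113/40, -11/8)
  seg 8: down by d11 = 7/5 → (-113/40, -111/40)
  seg 9: up by d1 = 11/5 → (-113/40, -23/40)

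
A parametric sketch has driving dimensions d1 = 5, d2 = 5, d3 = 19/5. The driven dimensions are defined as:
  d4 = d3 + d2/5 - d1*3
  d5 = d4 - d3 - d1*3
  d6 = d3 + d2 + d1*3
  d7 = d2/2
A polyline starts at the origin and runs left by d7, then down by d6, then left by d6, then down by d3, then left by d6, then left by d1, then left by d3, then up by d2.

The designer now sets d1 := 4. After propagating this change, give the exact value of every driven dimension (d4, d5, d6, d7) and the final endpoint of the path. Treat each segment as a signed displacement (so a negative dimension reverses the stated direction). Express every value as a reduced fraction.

d4 = -36/5
d5 = -23
d6 = 104/5
d7 = 5/2
endpoint = (-519/10, -98/5)

Apply edit: d1 := 4
  d4 = d3 + d2/5 - d1*3 = -36/5
  d5 = d4 - d3 - d1*3 = -23
  d6 = d3 + d2 + d1*3 = 104/5
  d7 = d2/2 = 5/2
Walk from origin (0, 0):
  seg 1: left by d7 = 5/2 → (-5/2, 0)
  seg 2: down by d6 = 104/5 → (-5/2, -104/5)
  seg 3: left by d6 = 104/5 → (-233/10, -104/5)
  seg 4: down by d3 = 19/5 → (-233/10, -123/5)
  seg 5: left by d6 = 104/5 → (-441/10, -123/5)
  seg 6: left by d1 = 4 → (-481/10, -123/5)
  seg 7: left by d3 = 19/5 → (-519/10, -123/5)
  seg 8: up by d2 = 5 → (-519/10, -98/5)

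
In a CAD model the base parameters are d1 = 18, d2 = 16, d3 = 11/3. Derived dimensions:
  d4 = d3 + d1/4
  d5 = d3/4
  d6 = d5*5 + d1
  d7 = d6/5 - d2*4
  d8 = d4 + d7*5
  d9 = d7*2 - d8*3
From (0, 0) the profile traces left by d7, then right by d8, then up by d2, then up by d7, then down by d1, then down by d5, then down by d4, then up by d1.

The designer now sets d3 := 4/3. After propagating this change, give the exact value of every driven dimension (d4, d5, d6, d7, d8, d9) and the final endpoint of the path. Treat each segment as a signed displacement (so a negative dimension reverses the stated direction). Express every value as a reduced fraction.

d4 = 35/6
d5 = 1/3
d6 = 59/3
d7 = -901/15
d8 = -589/2
d9 = 22901/30
endpoint = (-7033/30, -1507/30)

Apply edit: d3 := 4/3
  d4 = d3 + d1/4 = 35/6
  d5 = d3/4 = 1/3
  d6 = d5*5 + d1 = 59/3
  d7 = d6/5 - d2*4 = -901/15
  d8 = d4 + d7*5 = -589/2
  d9 = d7*2 - d8*3 = 22901/30
Walk from origin (0, 0):
  seg 1: left by d7 = -901/15 → (901/15, 0)
  seg 2: right by d8 = -589/2 → (-7033/30, 0)
  seg 3: up by d2 = 16 → (-7033/30, 16)
  seg 4: up by d7 = -901/15 → (-7033/30, -661/15)
  seg 5: down by d1 = 18 → (-7033/30, -931/15)
  seg 6: down by d5 = 1/3 → (-7033/30, -312/5)
  seg 7: down by d4 = 35/6 → (-7033/30, -2047/30)
  seg 8: up by d1 = 18 → (-7033/30, -1507/30)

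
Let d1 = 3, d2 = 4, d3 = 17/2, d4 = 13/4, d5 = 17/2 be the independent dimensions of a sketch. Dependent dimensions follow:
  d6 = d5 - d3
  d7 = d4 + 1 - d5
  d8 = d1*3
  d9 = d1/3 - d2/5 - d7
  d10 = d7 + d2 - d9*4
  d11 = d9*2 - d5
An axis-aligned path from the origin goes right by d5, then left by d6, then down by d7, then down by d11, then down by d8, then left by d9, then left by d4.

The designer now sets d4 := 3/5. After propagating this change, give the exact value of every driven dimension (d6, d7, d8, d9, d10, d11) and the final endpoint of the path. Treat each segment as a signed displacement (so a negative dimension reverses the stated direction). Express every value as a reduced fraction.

d6 = 0
d7 = -69/10
d8 = 9
d9 = 71/10
d10 = -313/10
d11 = 57/10
endpoint = (4/5, -39/5)

Apply edit: d4 := 3/5
  d6 = d5 - d3 = 0
  d7 = d4 + 1 - d5 = -69/10
  d8 = d1*3 = 9
  d9 = d1/3 - d2/5 - d7 = 71/10
  d10 = d7 + d2 - d9*4 = -313/10
  d11 = d9*2 - d5 = 57/10
Walk from origin (0, 0):
  seg 1: right by d5 = 17/2 → (17/2, 0)
  seg 2: left by d6 = 0 → (17/2, 0)
  seg 3: down by d7 = -69/10 → (17/2, 69/10)
  seg 4: down by d11 = 57/10 → (17/2, 6/5)
  seg 5: down by d8 = 9 → (17/2, -39/5)
  seg 6: left by d9 = 71/10 → (7/5, -39/5)
  seg 7: left by d4 = 3/5 → (4/5, -39/5)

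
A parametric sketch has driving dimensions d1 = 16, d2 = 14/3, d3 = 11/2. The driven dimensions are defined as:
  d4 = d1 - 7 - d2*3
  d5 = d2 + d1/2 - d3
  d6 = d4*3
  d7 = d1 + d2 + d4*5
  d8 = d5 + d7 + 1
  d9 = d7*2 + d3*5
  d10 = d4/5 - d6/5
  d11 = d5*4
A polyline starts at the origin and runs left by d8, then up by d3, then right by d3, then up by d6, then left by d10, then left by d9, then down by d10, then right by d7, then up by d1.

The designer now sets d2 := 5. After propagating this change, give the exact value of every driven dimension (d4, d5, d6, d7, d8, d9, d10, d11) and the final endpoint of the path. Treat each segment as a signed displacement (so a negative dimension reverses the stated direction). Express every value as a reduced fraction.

d4 = -6
d5 = 15/2
d6 = -18
d7 = -9
d8 = -1/2
d9 = 19/2
d10 = 12/5
d11 = 30
endpoint = (-149/10, 11/10)

Apply edit: d2 := 5
  d4 = d1 - 7 - d2*3 = -6
  d5 = d2 + d1/2 - d3 = 15/2
  d6 = d4*3 = -18
  d7 = d1 + d2 + d4*5 = -9
  d8 = d5 + d7 + 1 = -1/2
  d9 = d7*2 + d3*5 = 19/2
  d10 = d4/5 - d6/5 = 12/5
  d11 = d5*4 = 30
Walk from origin (0, 0):
  seg 1: left by d8 = -1/2 → (1/2, 0)
  seg 2: up by d3 = 11/2 → (1/2, 11/2)
  seg 3: right by d3 = 11/2 → (6, 11/2)
  seg 4: up by d6 = -18 → (6, -25/2)
  seg 5: left by d10 = 12/5 → (18/5, -25/2)
  seg 6: left by d9 = 19/2 → (-59/10, -25/2)
  seg 7: down by d10 = 12/5 → (-59/10, -149/10)
  seg 8: right by d7 = -9 → (-149/10, -149/10)
  seg 9: up by d1 = 16 → (-149/10, 11/10)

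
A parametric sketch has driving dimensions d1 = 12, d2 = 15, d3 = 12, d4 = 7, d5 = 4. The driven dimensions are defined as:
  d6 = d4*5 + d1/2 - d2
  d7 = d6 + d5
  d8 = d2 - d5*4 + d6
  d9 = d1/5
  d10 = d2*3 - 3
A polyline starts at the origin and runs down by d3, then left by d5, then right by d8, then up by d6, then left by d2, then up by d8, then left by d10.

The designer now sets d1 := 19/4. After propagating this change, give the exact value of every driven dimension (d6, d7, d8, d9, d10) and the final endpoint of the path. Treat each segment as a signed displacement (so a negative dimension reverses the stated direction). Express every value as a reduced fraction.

Apply edit: d1 := 19/4
  d6 = d4*5 + d1/2 - d2 = 179/8
  d7 = d6 + d5 = 211/8
  d8 = d2 - d5*4 + d6 = 171/8
  d9 = d1/5 = 19/20
  d10 = d2*3 - 3 = 42
Walk from origin (0, 0):
  seg 1: down by d3 = 12 → (0, -12)
  seg 2: left by d5 = 4 → (-4, -12)
  seg 3: right by d8 = 171/8 → (139/8, -12)
  seg 4: up by d6 = 179/8 → (139/8, 83/8)
  seg 5: left by d2 = 15 → (19/8, 83/8)
  seg 6: up by d8 = 171/8 → (19/8, 127/4)
  seg 7: left by d10 = 42 → (-317/8, 127/4)

d6 = 179/8
d7 = 211/8
d8 = 171/8
d9 = 19/20
d10 = 42
endpoint = (-317/8, 127/4)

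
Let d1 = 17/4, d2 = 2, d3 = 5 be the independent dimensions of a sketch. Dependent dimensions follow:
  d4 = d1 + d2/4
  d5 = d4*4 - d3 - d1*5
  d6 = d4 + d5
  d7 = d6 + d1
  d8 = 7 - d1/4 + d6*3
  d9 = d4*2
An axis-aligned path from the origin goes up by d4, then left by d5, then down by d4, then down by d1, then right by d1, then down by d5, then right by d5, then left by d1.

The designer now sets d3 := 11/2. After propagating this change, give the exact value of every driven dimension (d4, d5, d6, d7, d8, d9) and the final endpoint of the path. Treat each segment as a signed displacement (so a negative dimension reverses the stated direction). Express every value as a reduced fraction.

Apply edit: d3 := 11/2
  d4 = d1 + d2/4 = 19/4
  d5 = d4*4 - d3 - d1*5 = -31/4
  d6 = d4 + d5 = -3
  d7 = d6 + d1 = 5/4
  d8 = 7 - d1/4 + d6*3 = -49/16
  d9 = d4*2 = 19/2
Walk from origin (0, 0):
  seg 1: up by d4 = 19/4 → (0, 19/4)
  seg 2: left by d5 = -31/4 → (31/4, 19/4)
  seg 3: down by d4 = 19/4 → (31/4, 0)
  seg 4: down by d1 = 17/4 → (31/4, -17/4)
  seg 5: right by d1 = 17/4 → (12, -17/4)
  seg 6: down by d5 = -31/4 → (12, 7/2)
  seg 7: right by d5 = -31/4 → (17/4, 7/2)
  seg 8: left by d1 = 17/4 → (0, 7/2)

d4 = 19/4
d5 = -31/4
d6 = -3
d7 = 5/4
d8 = -49/16
d9 = 19/2
endpoint = (0, 7/2)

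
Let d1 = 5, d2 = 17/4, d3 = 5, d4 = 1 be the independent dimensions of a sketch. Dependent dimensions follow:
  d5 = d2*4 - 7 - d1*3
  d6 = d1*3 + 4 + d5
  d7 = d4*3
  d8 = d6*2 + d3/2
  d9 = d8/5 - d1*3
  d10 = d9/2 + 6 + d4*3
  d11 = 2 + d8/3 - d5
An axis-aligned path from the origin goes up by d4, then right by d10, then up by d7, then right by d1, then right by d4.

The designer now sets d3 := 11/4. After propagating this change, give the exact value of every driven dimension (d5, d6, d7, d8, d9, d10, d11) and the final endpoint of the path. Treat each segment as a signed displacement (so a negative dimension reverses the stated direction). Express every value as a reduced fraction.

Apply edit: d3 := 11/4
  d5 = d2*4 - 7 - d1*3 = -5
  d6 = d1*3 + 4 + d5 = 14
  d7 = d4*3 = 3
  d8 = d6*2 + d3/2 = 235/8
  d9 = d8/5 - d1*3 = -73/8
  d10 = d9/2 + 6 + d4*3 = 71/16
  d11 = 2 + d8/3 - d5 = 403/24
Walk from origin (0, 0):
  seg 1: up by d4 = 1 → (0, 1)
  seg 2: right by d10 = 71/16 → (71/16, 1)
  seg 3: up by d7 = 3 → (71/16, 4)
  seg 4: right by d1 = 5 → (151/16, 4)
  seg 5: right by d4 = 1 → (167/16, 4)

d5 = -5
d6 = 14
d7 = 3
d8 = 235/8
d9 = -73/8
d10 = 71/16
d11 = 403/24
endpoint = (167/16, 4)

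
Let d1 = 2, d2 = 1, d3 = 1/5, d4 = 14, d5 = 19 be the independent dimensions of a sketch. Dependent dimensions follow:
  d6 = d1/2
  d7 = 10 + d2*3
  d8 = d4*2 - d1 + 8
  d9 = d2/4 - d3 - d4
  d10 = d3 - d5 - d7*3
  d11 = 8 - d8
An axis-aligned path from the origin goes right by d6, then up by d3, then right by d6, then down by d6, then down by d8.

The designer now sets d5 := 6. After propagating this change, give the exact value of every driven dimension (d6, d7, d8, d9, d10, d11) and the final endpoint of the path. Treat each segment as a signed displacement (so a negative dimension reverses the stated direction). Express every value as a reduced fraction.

Apply edit: d5 := 6
  d6 = d1/2 = 1
  d7 = 10 + d2*3 = 13
  d8 = d4*2 - d1 + 8 = 34
  d9 = d2/4 - d3 - d4 = -279/20
  d10 = d3 - d5 - d7*3 = -224/5
  d11 = 8 - d8 = -26
Walk from origin (0, 0):
  seg 1: right by d6 = 1 → (1, 0)
  seg 2: up by d3 = 1/5 → (1, 1/5)
  seg 3: right by d6 = 1 → (2, 1/5)
  seg 4: down by d6 = 1 → (2, -4/5)
  seg 5: down by d8 = 34 → (2, -174/5)

d6 = 1
d7 = 13
d8 = 34
d9 = -279/20
d10 = -224/5
d11 = -26
endpoint = (2, -174/5)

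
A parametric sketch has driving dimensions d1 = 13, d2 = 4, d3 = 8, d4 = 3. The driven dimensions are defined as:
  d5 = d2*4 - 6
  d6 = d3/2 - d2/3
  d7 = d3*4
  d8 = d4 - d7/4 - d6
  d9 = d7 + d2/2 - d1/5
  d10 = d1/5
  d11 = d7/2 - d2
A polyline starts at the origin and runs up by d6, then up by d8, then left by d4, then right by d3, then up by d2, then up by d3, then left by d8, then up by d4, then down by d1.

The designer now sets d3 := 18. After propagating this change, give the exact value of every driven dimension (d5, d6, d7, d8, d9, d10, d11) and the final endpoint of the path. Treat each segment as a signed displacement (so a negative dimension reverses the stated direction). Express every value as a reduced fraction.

d5 = 10
d6 = 23/3
d7 = 72
d8 = -68/3
d9 = 357/5
d10 = 13/5
d11 = 32
endpoint = (113/3, -3)

Apply edit: d3 := 18
  d5 = d2*4 - 6 = 10
  d6 = d3/2 - d2/3 = 23/3
  d7 = d3*4 = 72
  d8 = d4 - d7/4 - d6 = -68/3
  d9 = d7 + d2/2 - d1/5 = 357/5
  d10 = d1/5 = 13/5
  d11 = d7/2 - d2 = 32
Walk from origin (0, 0):
  seg 1: up by d6 = 23/3 → (0, 23/3)
  seg 2: up by d8 = -68/3 → (0, -15)
  seg 3: left by d4 = 3 → (-3, -15)
  seg 4: right by d3 = 18 → (15, -15)
  seg 5: up by d2 = 4 → (15, -11)
  seg 6: up by d3 = 18 → (15, 7)
  seg 7: left by d8 = -68/3 → (113/3, 7)
  seg 8: up by d4 = 3 → (113/3, 10)
  seg 9: down by d1 = 13 → (113/3, -3)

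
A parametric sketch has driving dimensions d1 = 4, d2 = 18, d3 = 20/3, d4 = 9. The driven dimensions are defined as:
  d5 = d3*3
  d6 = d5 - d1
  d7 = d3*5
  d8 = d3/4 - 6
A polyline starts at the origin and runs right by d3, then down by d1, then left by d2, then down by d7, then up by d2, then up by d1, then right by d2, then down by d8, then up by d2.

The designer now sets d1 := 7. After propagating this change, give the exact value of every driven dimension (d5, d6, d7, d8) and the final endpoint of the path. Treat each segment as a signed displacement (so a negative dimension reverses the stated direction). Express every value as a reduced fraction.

Apply edit: d1 := 7
  d5 = d3*3 = 20
  d6 = d5 - d1 = 13
  d7 = d3*5 = 100/3
  d8 = d3/4 - 6 = -13/3
Walk from origin (0, 0):
  seg 1: right by d3 = 20/3 → (20/3, 0)
  seg 2: down by d1 = 7 → (20/3, -7)
  seg 3: left by d2 = 18 → (-34/3, -7)
  seg 4: down by d7 = 100/3 → (-34/3, -121/3)
  seg 5: up by d2 = 18 → (-34/3, -67/3)
  seg 6: up by d1 = 7 → (-34/3, -46/3)
  seg 7: right by d2 = 18 → (20/3, -46/3)
  seg 8: down by d8 = -13/3 → (20/3, -11)
  seg 9: up by d2 = 18 → (20/3, 7)

d5 = 20
d6 = 13
d7 = 100/3
d8 = -13/3
endpoint = (20/3, 7)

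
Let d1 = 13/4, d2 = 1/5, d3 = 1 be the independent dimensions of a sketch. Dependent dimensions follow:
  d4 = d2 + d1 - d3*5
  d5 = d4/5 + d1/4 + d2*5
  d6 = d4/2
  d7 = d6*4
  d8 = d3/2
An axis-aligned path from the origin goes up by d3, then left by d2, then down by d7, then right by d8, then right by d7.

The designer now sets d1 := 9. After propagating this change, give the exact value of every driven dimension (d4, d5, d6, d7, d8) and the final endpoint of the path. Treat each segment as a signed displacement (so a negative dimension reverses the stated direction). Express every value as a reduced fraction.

d4 = 21/5
d5 = 409/100
d6 = 21/10
d7 = 42/5
d8 = 1/2
endpoint = (87/10, -37/5)

Apply edit: d1 := 9
  d4 = d2 + d1 - d3*5 = 21/5
  d5 = d4/5 + d1/4 + d2*5 = 409/100
  d6 = d4/2 = 21/10
  d7 = d6*4 = 42/5
  d8 = d3/2 = 1/2
Walk from origin (0, 0):
  seg 1: up by d3 = 1 → (0, 1)
  seg 2: left by d2 = 1/5 → (-1/5, 1)
  seg 3: down by d7 = 42/5 → (-1/5, -37/5)
  seg 4: right by d8 = 1/2 → (3/10, -37/5)
  seg 5: right by d7 = 42/5 → (87/10, -37/5)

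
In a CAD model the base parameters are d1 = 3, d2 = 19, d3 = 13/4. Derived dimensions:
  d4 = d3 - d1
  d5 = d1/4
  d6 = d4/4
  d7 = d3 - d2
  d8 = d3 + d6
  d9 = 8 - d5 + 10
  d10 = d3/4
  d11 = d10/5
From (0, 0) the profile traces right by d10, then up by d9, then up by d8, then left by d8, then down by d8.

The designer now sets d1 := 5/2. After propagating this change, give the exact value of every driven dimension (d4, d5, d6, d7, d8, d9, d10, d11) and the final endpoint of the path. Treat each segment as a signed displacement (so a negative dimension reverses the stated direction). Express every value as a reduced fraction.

Apply edit: d1 := 5/2
  d4 = d3 - d1 = 3/4
  d5 = d1/4 = 5/8
  d6 = d4/4 = 3/16
  d7 = d3 - d2 = -63/4
  d8 = d3 + d6 = 55/16
  d9 = 8 - d5 + 10 = 139/8
  d10 = d3/4 = 13/16
  d11 = d10/5 = 13/80
Walk from origin (0, 0):
  seg 1: right by d10 = 13/16 → (13/16, 0)
  seg 2: up by d9 = 139/8 → (13/16, 139/8)
  seg 3: up by d8 = 55/16 → (13/16, 333/16)
  seg 4: left by d8 = 55/16 → (-21/8, 333/16)
  seg 5: down by d8 = 55/16 → (-21/8, 139/8)

d4 = 3/4
d5 = 5/8
d6 = 3/16
d7 = -63/4
d8 = 55/16
d9 = 139/8
d10 = 13/16
d11 = 13/80
endpoint = (-21/8, 139/8)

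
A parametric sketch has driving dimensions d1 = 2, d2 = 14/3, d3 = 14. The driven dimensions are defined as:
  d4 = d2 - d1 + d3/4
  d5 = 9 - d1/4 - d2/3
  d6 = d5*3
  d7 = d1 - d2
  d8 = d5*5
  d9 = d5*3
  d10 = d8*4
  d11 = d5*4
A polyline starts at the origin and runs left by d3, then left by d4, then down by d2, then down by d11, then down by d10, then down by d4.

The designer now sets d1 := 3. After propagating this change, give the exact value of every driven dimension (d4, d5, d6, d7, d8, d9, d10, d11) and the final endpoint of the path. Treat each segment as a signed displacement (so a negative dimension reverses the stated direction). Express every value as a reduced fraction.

Apply edit: d1 := 3
  d4 = d2 - d1 + d3/4 = 31/6
  d5 = 9 - d1/4 - d2/3 = 241/36
  d6 = d5*3 = 241/12
  d7 = d1 - d2 = -5/3
  d8 = d5*5 = 1205/36
  d9 = d5*3 = 241/12
  d10 = d8*4 = 1205/9
  d11 = d5*4 = 241/9
Walk from origin (0, 0):
  seg 1: left by d3 = 14 → (-14, 0)
  seg 2: left by d4 = 31/6 → (-115/6, 0)
  seg 3: down by d2 = 14/3 → (-115/6, -14/3)
  seg 4: down by d11 = 241/9 → (-115/6, -283/9)
  seg 5: down by d10 = 1205/9 → (-115/6, -496/3)
  seg 6: down by d4 = 31/6 → (-115/6, -341/2)

d4 = 31/6
d5 = 241/36
d6 = 241/12
d7 = -5/3
d8 = 1205/36
d9 = 241/12
d10 = 1205/9
d11 = 241/9
endpoint = (-115/6, -341/2)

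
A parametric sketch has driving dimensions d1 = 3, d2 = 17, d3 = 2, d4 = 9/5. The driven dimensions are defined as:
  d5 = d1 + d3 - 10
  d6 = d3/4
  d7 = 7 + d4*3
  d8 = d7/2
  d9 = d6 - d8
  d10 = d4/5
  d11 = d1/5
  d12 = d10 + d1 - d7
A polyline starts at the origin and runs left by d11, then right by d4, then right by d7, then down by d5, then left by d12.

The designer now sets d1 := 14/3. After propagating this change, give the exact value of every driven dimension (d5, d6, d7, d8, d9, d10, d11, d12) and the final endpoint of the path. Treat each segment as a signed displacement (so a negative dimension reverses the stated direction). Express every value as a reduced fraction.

d5 = -10/3
d6 = 1/2
d7 = 62/5
d8 = 31/5
d9 = -57/10
d10 = 9/25
d11 = 14/15
d12 = -553/75
endpoint = (516/25, 10/3)

Apply edit: d1 := 14/3
  d5 = d1 + d3 - 10 = -10/3
  d6 = d3/4 = 1/2
  d7 = 7 + d4*3 = 62/5
  d8 = d7/2 = 31/5
  d9 = d6 - d8 = -57/10
  d10 = d4/5 = 9/25
  d11 = d1/5 = 14/15
  d12 = d10 + d1 - d7 = -553/75
Walk from origin (0, 0):
  seg 1: left by d11 = 14/15 → (-14/15, 0)
  seg 2: right by d4 = 9/5 → (13/15, 0)
  seg 3: right by d7 = 62/5 → (199/15, 0)
  seg 4: down by d5 = -10/3 → (199/15, 10/3)
  seg 5: left by d12 = -553/75 → (516/25, 10/3)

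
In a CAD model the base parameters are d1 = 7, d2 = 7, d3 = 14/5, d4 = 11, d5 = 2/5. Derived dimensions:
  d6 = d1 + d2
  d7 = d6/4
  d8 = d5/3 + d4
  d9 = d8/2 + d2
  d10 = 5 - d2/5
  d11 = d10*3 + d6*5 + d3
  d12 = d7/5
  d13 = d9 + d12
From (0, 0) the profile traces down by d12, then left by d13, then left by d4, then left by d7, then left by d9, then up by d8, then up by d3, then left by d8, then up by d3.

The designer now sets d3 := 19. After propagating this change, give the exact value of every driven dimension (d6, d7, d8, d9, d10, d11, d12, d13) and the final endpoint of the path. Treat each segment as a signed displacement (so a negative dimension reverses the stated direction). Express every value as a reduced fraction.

Apply edit: d3 := 19
  d6 = d1 + d2 = 14
  d7 = d6/4 = 7/2
  d8 = d5/3 + d4 = 167/15
  d9 = d8/2 + d2 = 377/30
  d10 = 5 - d2/5 = 18/5
  d11 = d10*3 + d6*5 + d3 = 499/5
  d12 = d7/5 = 7/10
  d13 = d9 + d12 = 199/15
Walk from origin (0, 0):
  seg 1: down by d12 = 7/10 → (0, -7/10)
  seg 2: left by d13 = 199/15 → (-199/15, -7/10)
  seg 3: left by d4 = 11 → (-364/15, -7/10)
  seg 4: left by d7 = 7/2 → (-833/30, -7/10)
  seg 5: left by d9 = 377/30 → (-121/3, -7/10)
  seg 6: up by d8 = 167/15 → (-121/3, 313/30)
  seg 7: up by d3 = 19 → (-121/3, 883/30)
  seg 8: left by d8 = 167/15 → (-772/15, 883/30)
  seg 9: up by d3 = 19 → (-772/15, 1453/30)

d6 = 14
d7 = 7/2
d8 = 167/15
d9 = 377/30
d10 = 18/5
d11 = 499/5
d12 = 7/10
d13 = 199/15
endpoint = (-772/15, 1453/30)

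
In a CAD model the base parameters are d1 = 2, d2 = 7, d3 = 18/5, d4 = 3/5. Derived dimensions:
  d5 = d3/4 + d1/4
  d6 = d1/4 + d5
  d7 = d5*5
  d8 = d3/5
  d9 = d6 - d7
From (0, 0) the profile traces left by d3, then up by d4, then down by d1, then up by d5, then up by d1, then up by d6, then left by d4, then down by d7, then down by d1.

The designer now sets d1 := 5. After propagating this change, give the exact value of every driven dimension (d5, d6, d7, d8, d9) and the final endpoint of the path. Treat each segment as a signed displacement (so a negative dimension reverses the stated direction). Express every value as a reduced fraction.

Apply edit: d1 := 5
  d5 = d3/4 + d1/4 = 43/20
  d6 = d1/4 + d5 = 17/5
  d7 = d5*5 = 43/4
  d8 = d3/5 = 18/25
  d9 = d6 - d7 = -147/20
Walk from origin (0, 0):
  seg 1: left by d3 = 18/5 → (-18/5, 0)
  seg 2: up by d4 = 3/5 → (-18/5, 3/5)
  seg 3: down by d1 = 5 → (-18/5, -22/5)
  seg 4: up by d5 = 43/20 → (-18/5, -9/4)
  seg 5: up by d1 = 5 → (-18/5, 11/4)
  seg 6: up by d6 = 17/5 → (-18/5, 123/20)
  seg 7: left by d4 = 3/5 → (-21/5, 123/20)
  seg 8: down by d7 = 43/4 → (-21/5, -23/5)
  seg 9: down by d1 = 5 → (-21/5, -48/5)

d5 = 43/20
d6 = 17/5
d7 = 43/4
d8 = 18/25
d9 = -147/20
endpoint = (-21/5, -48/5)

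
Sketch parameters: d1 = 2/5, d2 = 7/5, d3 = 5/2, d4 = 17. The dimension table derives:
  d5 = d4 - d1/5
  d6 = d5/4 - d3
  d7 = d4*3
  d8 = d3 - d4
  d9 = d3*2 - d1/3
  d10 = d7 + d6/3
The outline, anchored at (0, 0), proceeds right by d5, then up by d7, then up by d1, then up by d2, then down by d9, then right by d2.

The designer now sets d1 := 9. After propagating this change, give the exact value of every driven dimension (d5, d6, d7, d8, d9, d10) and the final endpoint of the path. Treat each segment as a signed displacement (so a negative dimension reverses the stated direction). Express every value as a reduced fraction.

Apply edit: d1 := 9
  d5 = d4 - d1/5 = 76/5
  d6 = d5/4 - d3 = 13/10
  d7 = d4*3 = 51
  d8 = d3 - d4 = -29/2
  d9 = d3*2 - d1/3 = 2
  d10 = d7 + d6/3 = 1543/30
Walk from origin (0, 0):
  seg 1: right by d5 = 76/5 → (76/5, 0)
  seg 2: up by d7 = 51 → (76/5, 51)
  seg 3: up by d1 = 9 → (76/5, 60)
  seg 4: up by d2 = 7/5 → (76/5, 307/5)
  seg 5: down by d9 = 2 → (76/5, 297/5)
  seg 6: right by d2 = 7/5 → (83/5, 297/5)

d5 = 76/5
d6 = 13/10
d7 = 51
d8 = -29/2
d9 = 2
d10 = 1543/30
endpoint = (83/5, 297/5)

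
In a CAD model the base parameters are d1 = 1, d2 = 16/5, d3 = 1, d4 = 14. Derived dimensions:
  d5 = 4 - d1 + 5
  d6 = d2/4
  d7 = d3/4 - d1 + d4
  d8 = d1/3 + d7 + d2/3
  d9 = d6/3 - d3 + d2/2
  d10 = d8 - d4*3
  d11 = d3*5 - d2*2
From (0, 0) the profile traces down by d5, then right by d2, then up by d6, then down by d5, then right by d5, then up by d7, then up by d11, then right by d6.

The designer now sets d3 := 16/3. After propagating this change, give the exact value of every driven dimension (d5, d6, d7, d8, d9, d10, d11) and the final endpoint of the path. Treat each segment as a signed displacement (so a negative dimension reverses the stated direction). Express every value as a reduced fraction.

Apply edit: d3 := 16/3
  d5 = 4 - d1 + 5 = 8
  d6 = d2/4 = 4/5
  d7 = d3/4 - d1 + d4 = 43/3
  d8 = d1/3 + d7 + d2/3 = 236/15
  d9 = d6/3 - d3 + d2/2 = -52/15
  d10 = d8 - d4*3 = -394/15
  d11 = d3*5 - d2*2 = 304/15
Walk from origin (0, 0):
  seg 1: down by d5 = 8 → (0, -8)
  seg 2: right by d2 = 16/5 → (16/5, -8)
  seg 3: up by d6 = 4/5 → (16/5, -36/5)
  seg 4: down by d5 = 8 → (16/5, -76/5)
  seg 5: right by d5 = 8 → (56/5, -76/5)
  seg 6: up by d7 = 43/3 → (56/5, -13/15)
  seg 7: up by d11 = 304/15 → (56/5, 97/5)
  seg 8: right by d6 = 4/5 → (12, 97/5)

d5 = 8
d6 = 4/5
d7 = 43/3
d8 = 236/15
d9 = -52/15
d10 = -394/15
d11 = 304/15
endpoint = (12, 97/5)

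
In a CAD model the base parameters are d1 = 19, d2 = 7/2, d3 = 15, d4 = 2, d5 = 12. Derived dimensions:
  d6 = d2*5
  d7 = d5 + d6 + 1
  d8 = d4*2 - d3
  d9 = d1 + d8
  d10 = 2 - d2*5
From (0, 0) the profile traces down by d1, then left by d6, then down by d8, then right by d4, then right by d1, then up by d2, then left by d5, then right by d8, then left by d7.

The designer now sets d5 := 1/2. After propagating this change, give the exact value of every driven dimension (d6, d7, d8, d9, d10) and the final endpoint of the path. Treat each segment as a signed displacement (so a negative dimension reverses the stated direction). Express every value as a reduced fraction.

Apply edit: d5 := 1/2
  d6 = d2*5 = 35/2
  d7 = d5 + d6 + 1 = 19
  d8 = d4*2 - d3 = -11
  d9 = d1 + d8 = 8
  d10 = 2 - d2*5 = -31/2
Walk from origin (0, 0):
  seg 1: down by d1 = 19 → (0, -19)
  seg 2: left by d6 = 35/2 → (-35/2, -19)
  seg 3: down by d8 = -11 → (-35/2, -8)
  seg 4: right by d4 = 2 → (-31/2, -8)
  seg 5: right by d1 = 19 → (7/2, -8)
  seg 6: up by d2 = 7/2 → (7/2, -9/2)
  seg 7: left by d5 = 1/2 → (3, -9/2)
  seg 8: right by d8 = -11 → (-8, -9/2)
  seg 9: left by d7 = 19 → (-27, -9/2)

d6 = 35/2
d7 = 19
d8 = -11
d9 = 8
d10 = -31/2
endpoint = (-27, -9/2)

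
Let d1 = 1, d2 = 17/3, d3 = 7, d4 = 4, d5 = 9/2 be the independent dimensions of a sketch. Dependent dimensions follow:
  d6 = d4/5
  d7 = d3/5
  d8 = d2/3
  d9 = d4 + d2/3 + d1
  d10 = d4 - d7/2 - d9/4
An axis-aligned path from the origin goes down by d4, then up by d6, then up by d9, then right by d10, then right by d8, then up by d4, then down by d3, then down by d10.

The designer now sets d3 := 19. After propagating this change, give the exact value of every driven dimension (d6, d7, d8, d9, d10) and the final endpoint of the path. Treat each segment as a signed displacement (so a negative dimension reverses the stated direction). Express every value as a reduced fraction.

d6 = 4/5
d7 = 19/5
d8 = 17/9
d9 = 62/9
d10 = 17/45
endpoint = (34/15, -526/45)

Apply edit: d3 := 19
  d6 = d4/5 = 4/5
  d7 = d3/5 = 19/5
  d8 = d2/3 = 17/9
  d9 = d4 + d2/3 + d1 = 62/9
  d10 = d4 - d7/2 - d9/4 = 17/45
Walk from origin (0, 0):
  seg 1: down by d4 = 4 → (0, -4)
  seg 2: up by d6 = 4/5 → (0, -16/5)
  seg 3: up by d9 = 62/9 → (0, 166/45)
  seg 4: right by d10 = 17/45 → (17/45, 166/45)
  seg 5: right by d8 = 17/9 → (34/15, 166/45)
  seg 6: up by d4 = 4 → (34/15, 346/45)
  seg 7: down by d3 = 19 → (34/15, -509/45)
  seg 8: down by d10 = 17/45 → (34/15, -526/45)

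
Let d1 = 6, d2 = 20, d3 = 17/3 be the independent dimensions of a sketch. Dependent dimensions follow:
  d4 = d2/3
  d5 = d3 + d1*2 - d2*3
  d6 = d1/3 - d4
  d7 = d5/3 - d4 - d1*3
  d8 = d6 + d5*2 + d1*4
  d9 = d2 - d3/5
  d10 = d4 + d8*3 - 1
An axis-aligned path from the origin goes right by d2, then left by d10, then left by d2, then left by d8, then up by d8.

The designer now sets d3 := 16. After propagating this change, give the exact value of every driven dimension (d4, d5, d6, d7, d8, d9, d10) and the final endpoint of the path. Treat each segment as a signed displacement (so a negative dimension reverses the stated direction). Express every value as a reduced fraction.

d4 = 20/3
d5 = -32
d6 = -14/3
d7 = -106/3
d8 = -134/3
d9 = 84/5
d10 = -385/3
endpoint = (173, -134/3)

Apply edit: d3 := 16
  d4 = d2/3 = 20/3
  d5 = d3 + d1*2 - d2*3 = -32
  d6 = d1/3 - d4 = -14/3
  d7 = d5/3 - d4 - d1*3 = -106/3
  d8 = d6 + d5*2 + d1*4 = -134/3
  d9 = d2 - d3/5 = 84/5
  d10 = d4 + d8*3 - 1 = -385/3
Walk from origin (0, 0):
  seg 1: right by d2 = 20 → (20, 0)
  seg 2: left by d10 = -385/3 → (445/3, 0)
  seg 3: left by d2 = 20 → (385/3, 0)
  seg 4: left by d8 = -134/3 → (173, 0)
  seg 5: up by d8 = -134/3 → (173, -134/3)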